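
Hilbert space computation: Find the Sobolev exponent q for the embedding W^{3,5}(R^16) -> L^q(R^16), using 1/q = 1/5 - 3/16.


Using the Sobolev embedding formula: 1/q = 1/p - k/n
1/q = 1/5 - 3/16 = 1/80
q = 1/(1/80) = 80

80.0000


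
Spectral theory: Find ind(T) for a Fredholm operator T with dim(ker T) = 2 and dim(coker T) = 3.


The Fredholm index is defined as ind(T) = dim(ker T) - dim(coker T)
= 2 - 3
= -1

-1


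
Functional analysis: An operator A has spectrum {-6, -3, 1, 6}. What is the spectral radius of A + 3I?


Spectrum of A + 3I = {-3, 0, 4, 9}
Spectral radius = max |lambda| over the shifted spectrum
= max(3, 0, 4, 9) = 9

9


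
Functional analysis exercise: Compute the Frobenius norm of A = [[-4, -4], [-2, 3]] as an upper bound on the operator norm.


||A||_F^2 = sum a_ij^2
= (-4)^2 + (-4)^2 + (-2)^2 + 3^2
= 16 + 16 + 4 + 9 = 45
||A||_F = sqrt(45) = 6.7082

6.7082


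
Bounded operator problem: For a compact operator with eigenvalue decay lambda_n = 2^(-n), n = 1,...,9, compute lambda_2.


The eigenvalue formula gives lambda_2 = 1/2^2
= 1/4
= 0.2500

0.2500


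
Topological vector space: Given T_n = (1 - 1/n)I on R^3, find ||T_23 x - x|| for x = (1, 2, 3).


T_23 x - x = (1 - 1/23)x - x = -x/23
||x|| = sqrt(14) = 3.7417
||T_23 x - x|| = ||x||/23 = 3.7417/23 = 0.1627

0.1627


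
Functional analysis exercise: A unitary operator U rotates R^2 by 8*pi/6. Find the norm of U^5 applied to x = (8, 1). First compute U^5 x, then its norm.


U is a rotation by theta = 8*pi/6
U^5 = rotation by 5*theta = 40*pi/6 = 4*pi/6 (mod 2*pi)
cos(4*pi/6) = -0.5000, sin(4*pi/6) = 0.8660
U^5 x = (-0.5000 * 8 - 0.8660 * 1, 0.8660 * 8 + -0.5000 * 1)
= (-4.8660, 6.4282)
||U^5 x|| = sqrt((-4.8660)^2 + 6.4282^2) = sqrt(65.0000) = 8.0623

8.0623


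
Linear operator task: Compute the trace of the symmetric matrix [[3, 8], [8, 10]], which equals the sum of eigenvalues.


For a self-adjoint (symmetric) matrix, the eigenvalues are real.
The sum of eigenvalues equals the trace of the matrix.
trace = 3 + 10 = 13

13


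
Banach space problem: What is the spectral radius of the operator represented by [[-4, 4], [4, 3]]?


For a 2x2 matrix, eigenvalues satisfy lambda^2 - (trace)*lambda + det = 0
trace = -4 + 3 = -1
det = -4*3 - 4*4 = -28
discriminant = (-1)^2 - 4*(-28) = 113
spectral radius = max |eigenvalue| = 5.8151

5.8151


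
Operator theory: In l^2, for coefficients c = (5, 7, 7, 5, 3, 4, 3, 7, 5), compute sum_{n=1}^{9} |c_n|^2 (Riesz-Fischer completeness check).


sum |c_n|^2 = 5^2 + 7^2 + 7^2 + 5^2 + 3^2 + 4^2 + 3^2 + 7^2 + 5^2
= 25 + 49 + 49 + 25 + 9 + 16 + 9 + 49 + 25
= 256

256


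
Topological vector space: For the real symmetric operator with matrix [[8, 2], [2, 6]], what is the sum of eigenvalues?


For a self-adjoint (symmetric) matrix, the eigenvalues are real.
The sum of eigenvalues equals the trace of the matrix.
trace = 8 + 6 = 14

14


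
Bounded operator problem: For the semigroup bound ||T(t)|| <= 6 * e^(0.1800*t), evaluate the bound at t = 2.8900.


||T(2.8900)|| <= 6 * exp(0.1800 * 2.8900)
= 6 * exp(0.5202)
= 6 * 1.6824
= 10.0942

10.0942


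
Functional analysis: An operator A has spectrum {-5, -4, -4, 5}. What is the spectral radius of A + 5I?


Spectrum of A + 5I = {0, 1, 1, 10}
Spectral radius = max |lambda| over the shifted spectrum
= max(0, 1, 1, 10) = 10

10


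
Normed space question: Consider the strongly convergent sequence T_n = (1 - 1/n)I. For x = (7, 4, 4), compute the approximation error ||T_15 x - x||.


T_15 x - x = (1 - 1/15)x - x = -x/15
||x|| = sqrt(81) = 9.0000
||T_15 x - x|| = ||x||/15 = 9.0000/15 = 0.6000

0.6000


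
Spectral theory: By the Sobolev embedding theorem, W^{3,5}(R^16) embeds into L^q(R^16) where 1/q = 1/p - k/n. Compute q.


Using the Sobolev embedding formula: 1/q = 1/p - k/n
1/q = 1/5 - 3/16 = 1/80
q = 1/(1/80) = 80

80.0000


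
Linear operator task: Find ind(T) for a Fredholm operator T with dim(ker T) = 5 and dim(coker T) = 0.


The Fredholm index is defined as ind(T) = dim(ker T) - dim(coker T)
= 5 - 0
= 5

5


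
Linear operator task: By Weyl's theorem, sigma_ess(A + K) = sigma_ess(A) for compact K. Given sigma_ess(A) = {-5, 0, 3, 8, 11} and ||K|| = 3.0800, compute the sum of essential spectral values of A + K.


By Weyl's theorem, the essential spectrum is invariant under compact perturbations.
sigma_ess(A + K) = sigma_ess(A) = {-5, 0, 3, 8, 11}
Sum = -5 + 0 + 3 + 8 + 11 = 17

17


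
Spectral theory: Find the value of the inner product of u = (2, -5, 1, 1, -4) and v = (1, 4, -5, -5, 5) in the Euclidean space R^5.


Computing the standard inner product <u, v> = sum u_i * v_i
= 2*1 + -5*4 + 1*-5 + 1*-5 + -4*5
= 2 + -20 + -5 + -5 + -20
= -48

-48


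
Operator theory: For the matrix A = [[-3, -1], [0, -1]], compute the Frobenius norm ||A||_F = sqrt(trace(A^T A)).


||A||_F^2 = sum a_ij^2
= (-3)^2 + (-1)^2 + 0^2 + (-1)^2
= 9 + 1 + 0 + 1 = 11
||A||_F = sqrt(11) = 3.3166

3.3166


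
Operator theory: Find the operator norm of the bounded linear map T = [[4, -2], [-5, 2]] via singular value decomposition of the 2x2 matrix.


A^T A = [[41, -18], [-18, 8]]
trace(A^T A) = 49, det(A^T A) = 4
discriminant = 49^2 - 4*4 = 2385
Largest eigenvalue of A^T A = (trace + sqrt(disc))/2 = 48.9182
||T|| = sqrt(48.9182) = 6.9942

6.9942


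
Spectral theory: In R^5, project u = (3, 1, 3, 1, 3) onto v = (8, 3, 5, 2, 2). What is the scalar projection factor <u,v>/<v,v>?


Computing <u,v> = 3*8 + 1*3 + 3*5 + 1*2 + 3*2 = 50
Computing <v,v> = 8^2 + 3^2 + 5^2 + 2^2 + 2^2 = 106
Projection coefficient = 50/106 = 0.4717

0.4717


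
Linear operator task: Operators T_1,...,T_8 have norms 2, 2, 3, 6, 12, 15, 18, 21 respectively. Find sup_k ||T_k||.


By the Uniform Boundedness Principle, the supremum of norms is finite.
sup_k ||T_k|| = max(2, 2, 3, 6, 12, 15, 18, 21) = 21

21


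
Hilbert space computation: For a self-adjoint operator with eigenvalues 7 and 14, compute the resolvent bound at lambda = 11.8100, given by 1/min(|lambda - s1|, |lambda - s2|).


dist(11.8100, {7, 14}) = min(|11.8100 - 7|, |11.8100 - 14|)
= min(4.8100, 2.1900) = 2.1900
Resolvent bound = 1/2.1900 = 0.4566

0.4566


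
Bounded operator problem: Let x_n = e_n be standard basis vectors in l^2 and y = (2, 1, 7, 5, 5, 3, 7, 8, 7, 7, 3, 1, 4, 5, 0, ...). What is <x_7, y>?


x_7 = e_7 is the standard basis vector with 1 in position 7.
<x_7, y> = y_7 = 7
As n -> infinity, <x_n, y> -> 0, confirming weak convergence of (x_n) to 0.

7


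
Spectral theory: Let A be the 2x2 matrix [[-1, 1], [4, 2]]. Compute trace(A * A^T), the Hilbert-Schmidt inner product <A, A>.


trace(A * A^T) = sum of squares of all entries
= (-1)^2 + 1^2 + 4^2 + 2^2
= 1 + 1 + 16 + 4
= 22

22


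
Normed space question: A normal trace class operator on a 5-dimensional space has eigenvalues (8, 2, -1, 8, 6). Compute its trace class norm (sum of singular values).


For a normal operator, singular values equal |eigenvalues|.
Trace norm = sum |lambda_i| = 8 + 2 + 1 + 8 + 6
= 25

25


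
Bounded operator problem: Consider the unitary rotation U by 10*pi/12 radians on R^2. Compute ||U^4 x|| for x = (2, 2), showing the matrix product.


U is a rotation by theta = 10*pi/12
U^4 = rotation by 4*theta = 40*pi/12 = 16*pi/12 (mod 2*pi)
cos(16*pi/12) = -0.5000, sin(16*pi/12) = -0.8660
U^4 x = (-0.5000 * 2 - -0.8660 * 2, -0.8660 * 2 + -0.5000 * 2)
= (0.7321, -2.7321)
||U^4 x|| = sqrt(0.7321^2 + (-2.7321)^2) = sqrt(8.0000) = 2.8284

2.8284


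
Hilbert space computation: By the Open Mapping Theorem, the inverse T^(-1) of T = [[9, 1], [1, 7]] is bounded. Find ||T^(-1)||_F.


det(T) = 9*7 - 1*1 = 62
T^(-1) = (1/62) * [[7, -1], [-1, 9]] = [[0.1129, -0.0161], [-0.0161, 0.1452]]
||T^(-1)||_F^2 = 0.1129^2 + (-0.0161)^2 + (-0.0161)^2 + 0.1452^2 = 0.0343
||T^(-1)||_F = sqrt(0.0343) = 0.1853

0.1853


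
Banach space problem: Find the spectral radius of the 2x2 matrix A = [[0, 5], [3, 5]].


For a 2x2 matrix, eigenvalues satisfy lambda^2 - (trace)*lambda + det = 0
trace = 0 + 5 = 5
det = 0*5 - 5*3 = -15
discriminant = 5^2 - 4*(-15) = 85
spectral radius = max |eigenvalue| = 7.1098

7.1098


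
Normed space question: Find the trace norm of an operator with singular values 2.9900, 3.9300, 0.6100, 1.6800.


The nuclear norm is the sum of all singular values.
||T||_1 = 2.9900 + 3.9300 + 0.6100 + 1.6800
= 9.2100

9.2100


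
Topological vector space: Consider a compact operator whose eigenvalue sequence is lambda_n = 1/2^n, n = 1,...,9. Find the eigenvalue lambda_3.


The eigenvalue formula gives lambda_3 = 1/2^3
= 1/8
= 0.1250

0.1250


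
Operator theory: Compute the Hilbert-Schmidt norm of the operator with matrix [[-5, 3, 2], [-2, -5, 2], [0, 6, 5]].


The Hilbert-Schmidt norm is sqrt(sum of squares of all entries).
Sum of squares = (-5)^2 + 3^2 + 2^2 + (-2)^2 + (-5)^2 + 2^2 + 0^2 + 6^2 + 5^2
= 25 + 9 + 4 + 4 + 25 + 4 + 0 + 36 + 25 = 132
||T||_HS = sqrt(132) = 11.4891

11.4891


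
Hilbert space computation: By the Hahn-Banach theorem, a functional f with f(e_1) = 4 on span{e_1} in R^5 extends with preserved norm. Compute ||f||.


The norm of f is given by ||f|| = sup_{||x||=1} |f(x)|.
On span{e_1}, ||e_1|| = 1, so ||f|| = |f(e_1)| / ||e_1||
= |4| / 1 = 4.0000

4.0000


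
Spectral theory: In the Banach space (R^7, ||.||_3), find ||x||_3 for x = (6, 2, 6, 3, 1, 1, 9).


The l^3 norm = (sum |x_i|^3)^(1/3)
Sum of 3th powers = 216 + 8 + 216 + 27 + 1 + 1 + 729 = 1198
||x||_3 = (1198)^(1/3) = 10.6207

10.6207


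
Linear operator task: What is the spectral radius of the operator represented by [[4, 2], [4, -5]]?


For a 2x2 matrix, eigenvalues satisfy lambda^2 - (trace)*lambda + det = 0
trace = 4 + -5 = -1
det = 4*-5 - 2*4 = -28
discriminant = (-1)^2 - 4*(-28) = 113
spectral radius = max |eigenvalue| = 5.8151

5.8151


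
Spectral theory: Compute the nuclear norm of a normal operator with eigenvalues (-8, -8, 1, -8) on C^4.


For a normal operator, singular values equal |eigenvalues|.
Trace norm = sum |lambda_i| = 8 + 8 + 1 + 8
= 25

25


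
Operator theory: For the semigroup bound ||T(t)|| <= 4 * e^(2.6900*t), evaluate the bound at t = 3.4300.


||T(3.4300)|| <= 4 * exp(2.6900 * 3.4300)
= 4 * exp(9.2267)
= 4 * 10164.9418
= 40659.7672

40659.7672


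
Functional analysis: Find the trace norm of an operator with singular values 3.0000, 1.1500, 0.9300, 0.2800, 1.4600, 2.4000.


The nuclear norm is the sum of all singular values.
||T||_1 = 3.0000 + 1.1500 + 0.9300 + 0.2800 + 1.4600 + 2.4000
= 9.2200

9.2200


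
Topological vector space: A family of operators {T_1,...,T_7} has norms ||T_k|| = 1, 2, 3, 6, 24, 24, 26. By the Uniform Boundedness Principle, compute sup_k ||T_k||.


By the Uniform Boundedness Principle, the supremum of norms is finite.
sup_k ||T_k|| = max(1, 2, 3, 6, 24, 24, 26) = 26

26


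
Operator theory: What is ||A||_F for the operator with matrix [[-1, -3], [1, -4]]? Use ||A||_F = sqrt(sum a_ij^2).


||A||_F^2 = sum a_ij^2
= (-1)^2 + (-3)^2 + 1^2 + (-4)^2
= 1 + 9 + 1 + 16 = 27
||A||_F = sqrt(27) = 5.1962

5.1962


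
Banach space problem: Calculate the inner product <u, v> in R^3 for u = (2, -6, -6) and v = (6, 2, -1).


Computing the standard inner product <u, v> = sum u_i * v_i
= 2*6 + -6*2 + -6*-1
= 12 + -12 + 6
= 6

6


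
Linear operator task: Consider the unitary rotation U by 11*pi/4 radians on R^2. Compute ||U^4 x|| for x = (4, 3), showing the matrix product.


U is a rotation by theta = 11*pi/4
U^4 = rotation by 4*theta = 44*pi/4 = 4*pi/4 (mod 2*pi)
cos(4*pi/4) = -1.0000, sin(4*pi/4) = 0.0000
U^4 x = (-1.0000 * 4 - 0.0000 * 3, 0.0000 * 4 + -1.0000 * 3)
= (-4.0000, -3.0000)
||U^4 x|| = sqrt((-4.0000)^2 + (-3.0000)^2) = sqrt(25.0000) = 5.0000

5.0000


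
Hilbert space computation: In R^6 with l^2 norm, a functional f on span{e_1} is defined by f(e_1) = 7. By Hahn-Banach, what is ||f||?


The norm of f is given by ||f|| = sup_{||x||=1} |f(x)|.
On span{e_1}, ||e_1|| = 1, so ||f|| = |f(e_1)| / ||e_1||
= |7| / 1 = 7.0000

7.0000


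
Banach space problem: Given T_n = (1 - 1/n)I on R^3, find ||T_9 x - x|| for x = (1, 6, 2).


T_9 x - x = (1 - 1/9)x - x = -x/9
||x|| = sqrt(41) = 6.4031
||T_9 x - x|| = ||x||/9 = 6.4031/9 = 0.7115

0.7115


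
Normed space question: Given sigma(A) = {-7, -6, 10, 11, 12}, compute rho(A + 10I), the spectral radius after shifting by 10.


Spectrum of A + 10I = {3, 4, 20, 21, 22}
Spectral radius = max |lambda| over the shifted spectrum
= max(3, 4, 20, 21, 22) = 22

22


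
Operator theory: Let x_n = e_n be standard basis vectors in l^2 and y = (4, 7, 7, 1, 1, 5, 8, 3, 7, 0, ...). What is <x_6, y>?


x_6 = e_6 is the standard basis vector with 1 in position 6.
<x_6, y> = y_6 = 5
As n -> infinity, <x_n, y> -> 0, confirming weak convergence of (x_n) to 0.

5


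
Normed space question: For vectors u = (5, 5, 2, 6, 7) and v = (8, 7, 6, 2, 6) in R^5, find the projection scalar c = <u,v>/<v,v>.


Computing <u,v> = 5*8 + 5*7 + 2*6 + 6*2 + 7*6 = 141
Computing <v,v> = 8^2 + 7^2 + 6^2 + 2^2 + 6^2 = 189
Projection coefficient = 141/189 = 0.7460

0.7460


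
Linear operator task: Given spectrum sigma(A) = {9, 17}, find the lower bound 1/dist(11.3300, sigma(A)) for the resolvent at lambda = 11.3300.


dist(11.3300, {9, 17}) = min(|11.3300 - 9|, |11.3300 - 17|)
= min(2.3300, 5.6700) = 2.3300
Resolvent bound = 1/2.3300 = 0.4292

0.4292


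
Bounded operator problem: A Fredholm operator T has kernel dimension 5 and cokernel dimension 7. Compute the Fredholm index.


The Fredholm index is defined as ind(T) = dim(ker T) - dim(coker T)
= 5 - 7
= -2

-2


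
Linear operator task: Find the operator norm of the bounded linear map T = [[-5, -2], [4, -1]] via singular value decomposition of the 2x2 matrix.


A^T A = [[41, 6], [6, 5]]
trace(A^T A) = 46, det(A^T A) = 169
discriminant = 46^2 - 4*169 = 1440
Largest eigenvalue of A^T A = (trace + sqrt(disc))/2 = 41.9737
||T|| = sqrt(41.9737) = 6.4787

6.4787


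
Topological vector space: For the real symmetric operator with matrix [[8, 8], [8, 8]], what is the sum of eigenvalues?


For a self-adjoint (symmetric) matrix, the eigenvalues are real.
The sum of eigenvalues equals the trace of the matrix.
trace = 8 + 8 = 16

16


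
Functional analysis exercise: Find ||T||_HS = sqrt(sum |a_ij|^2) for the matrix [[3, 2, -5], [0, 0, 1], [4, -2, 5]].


The Hilbert-Schmidt norm is sqrt(sum of squares of all entries).
Sum of squares = 3^2 + 2^2 + (-5)^2 + 0^2 + 0^2 + 1^2 + 4^2 + (-2)^2 + 5^2
= 9 + 4 + 25 + 0 + 0 + 1 + 16 + 4 + 25 = 84
||T||_HS = sqrt(84) = 9.1652

9.1652


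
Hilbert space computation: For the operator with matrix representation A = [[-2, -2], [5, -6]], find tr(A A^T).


trace(A * A^T) = sum of squares of all entries
= (-2)^2 + (-2)^2 + 5^2 + (-6)^2
= 4 + 4 + 25 + 36
= 69

69


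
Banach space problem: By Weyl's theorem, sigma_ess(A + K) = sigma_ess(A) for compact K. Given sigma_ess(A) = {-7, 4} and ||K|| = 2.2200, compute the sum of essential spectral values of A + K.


By Weyl's theorem, the essential spectrum is invariant under compact perturbations.
sigma_ess(A + K) = sigma_ess(A) = {-7, 4}
Sum = -7 + 4 = -3

-3


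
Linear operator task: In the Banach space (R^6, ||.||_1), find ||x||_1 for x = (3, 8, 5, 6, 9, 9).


The l^1 norm equals the sum of absolute values of all components.
||x||_1 = 3 + 8 + 5 + 6 + 9 + 9
= 40

40.0000


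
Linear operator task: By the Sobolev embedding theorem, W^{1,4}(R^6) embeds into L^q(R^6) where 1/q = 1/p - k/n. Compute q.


Using the Sobolev embedding formula: 1/q = 1/p - k/n
1/q = 1/4 - 1/6 = 1/12
q = 1/(1/12) = 12

12.0000


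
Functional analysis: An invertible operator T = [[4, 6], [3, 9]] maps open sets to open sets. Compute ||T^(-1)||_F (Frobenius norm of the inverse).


det(T) = 4*9 - 6*3 = 18
T^(-1) = (1/18) * [[9, -6], [-3, 4]] = [[0.5000, -0.3333], [-0.1667, 0.2222]]
||T^(-1)||_F^2 = 0.5000^2 + (-0.3333)^2 + (-0.1667)^2 + 0.2222^2 = 0.4383
||T^(-1)||_F = sqrt(0.4383) = 0.6620

0.6620


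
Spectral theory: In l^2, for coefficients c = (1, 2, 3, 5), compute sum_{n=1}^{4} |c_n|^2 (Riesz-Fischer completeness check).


sum |c_n|^2 = 1^2 + 2^2 + 3^2 + 5^2
= 1 + 4 + 9 + 25
= 39

39


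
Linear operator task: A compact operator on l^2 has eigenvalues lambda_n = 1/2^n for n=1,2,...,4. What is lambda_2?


The eigenvalue formula gives lambda_2 = 1/2^2
= 1/4
= 0.2500

0.2500


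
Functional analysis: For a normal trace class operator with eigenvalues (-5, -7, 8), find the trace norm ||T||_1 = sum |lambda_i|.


For a normal operator, singular values equal |eigenvalues|.
Trace norm = sum |lambda_i| = 5 + 7 + 8
= 20

20


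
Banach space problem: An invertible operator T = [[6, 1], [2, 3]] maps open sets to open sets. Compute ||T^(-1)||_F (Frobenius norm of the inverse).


det(T) = 6*3 - 1*2 = 16
T^(-1) = (1/16) * [[3, -1], [-2, 6]] = [[0.1875, -0.0625], [-0.1250, 0.3750]]
||T^(-1)||_F^2 = 0.1875^2 + (-0.0625)^2 + (-0.1250)^2 + 0.3750^2 = 0.1953
||T^(-1)||_F = sqrt(0.1953) = 0.4419

0.4419


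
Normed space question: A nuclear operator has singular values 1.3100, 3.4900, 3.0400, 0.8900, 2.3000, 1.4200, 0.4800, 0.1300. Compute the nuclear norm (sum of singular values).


The nuclear norm is the sum of all singular values.
||T||_1 = 1.3100 + 3.4900 + 3.0400 + 0.8900 + 2.3000 + 1.4200 + 0.4800 + 0.1300
= 13.0600

13.0600


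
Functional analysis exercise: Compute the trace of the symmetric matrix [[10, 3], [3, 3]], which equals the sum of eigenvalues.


For a self-adjoint (symmetric) matrix, the eigenvalues are real.
The sum of eigenvalues equals the trace of the matrix.
trace = 10 + 3 = 13

13


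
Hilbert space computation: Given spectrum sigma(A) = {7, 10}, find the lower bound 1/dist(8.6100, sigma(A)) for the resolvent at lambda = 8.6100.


dist(8.6100, {7, 10}) = min(|8.6100 - 7|, |8.6100 - 10|)
= min(1.6100, 1.3900) = 1.3900
Resolvent bound = 1/1.3900 = 0.7194

0.7194


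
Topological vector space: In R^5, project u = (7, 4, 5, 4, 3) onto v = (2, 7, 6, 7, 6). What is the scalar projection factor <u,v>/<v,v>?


Computing <u,v> = 7*2 + 4*7 + 5*6 + 4*7 + 3*6 = 118
Computing <v,v> = 2^2 + 7^2 + 6^2 + 7^2 + 6^2 = 174
Projection coefficient = 118/174 = 0.6782

0.6782


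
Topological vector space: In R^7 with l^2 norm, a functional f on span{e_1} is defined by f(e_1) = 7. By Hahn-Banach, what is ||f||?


The norm of f is given by ||f|| = sup_{||x||=1} |f(x)|.
On span{e_1}, ||e_1|| = 1, so ||f|| = |f(e_1)| / ||e_1||
= |7| / 1 = 7.0000

7.0000


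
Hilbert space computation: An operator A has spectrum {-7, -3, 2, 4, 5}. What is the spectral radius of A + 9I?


Spectrum of A + 9I = {2, 6, 11, 13, 14}
Spectral radius = max |lambda| over the shifted spectrum
= max(2, 6, 11, 13, 14) = 14

14


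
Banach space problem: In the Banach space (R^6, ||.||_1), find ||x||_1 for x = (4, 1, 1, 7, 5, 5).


The l^1 norm equals the sum of absolute values of all components.
||x||_1 = 4 + 1 + 1 + 7 + 5 + 5
= 23

23.0000


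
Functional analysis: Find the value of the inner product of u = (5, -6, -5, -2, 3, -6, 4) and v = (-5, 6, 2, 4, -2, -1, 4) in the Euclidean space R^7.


Computing the standard inner product <u, v> = sum u_i * v_i
= 5*-5 + -6*6 + -5*2 + -2*4 + 3*-2 + -6*-1 + 4*4
= -25 + -36 + -10 + -8 + -6 + 6 + 16
= -63

-63


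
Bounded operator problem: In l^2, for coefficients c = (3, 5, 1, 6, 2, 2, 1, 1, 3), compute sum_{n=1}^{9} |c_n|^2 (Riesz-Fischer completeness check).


sum |c_n|^2 = 3^2 + 5^2 + 1^2 + 6^2 + 2^2 + 2^2 + 1^2 + 1^2 + 3^2
= 9 + 25 + 1 + 36 + 4 + 4 + 1 + 1 + 9
= 90

90


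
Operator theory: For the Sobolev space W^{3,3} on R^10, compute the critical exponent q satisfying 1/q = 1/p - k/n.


Using the Sobolev embedding formula: 1/q = 1/p - k/n
1/q = 1/3 - 3/10 = 1/30
q = 1/(1/30) = 30

30.0000


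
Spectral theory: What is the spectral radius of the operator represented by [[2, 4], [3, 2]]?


For a 2x2 matrix, eigenvalues satisfy lambda^2 - (trace)*lambda + det = 0
trace = 2 + 2 = 4
det = 2*2 - 4*3 = -8
discriminant = 4^2 - 4*(-8) = 48
spectral radius = max |eigenvalue| = 5.4641

5.4641


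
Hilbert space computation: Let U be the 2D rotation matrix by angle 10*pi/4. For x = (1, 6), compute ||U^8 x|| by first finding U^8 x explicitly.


U is a rotation by theta = 10*pi/4
U^8 = rotation by 8*theta = 80*pi/4 = 0*pi/4 (mod 2*pi)
cos(0*pi/4) = 1.0000, sin(0*pi/4) = 0.0000
U^8 x = (1.0000 * 1 - 0.0000 * 6, 0.0000 * 1 + 1.0000 * 6)
= (1.0000, 6.0000)
||U^8 x|| = sqrt(1.0000^2 + 6.0000^2) = sqrt(37.0000) = 6.0828

6.0828


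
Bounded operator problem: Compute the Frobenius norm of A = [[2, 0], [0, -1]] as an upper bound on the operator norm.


||A||_F^2 = sum a_ij^2
= 2^2 + 0^2 + 0^2 + (-1)^2
= 4 + 0 + 0 + 1 = 5
||A||_F = sqrt(5) = 2.2361

2.2361


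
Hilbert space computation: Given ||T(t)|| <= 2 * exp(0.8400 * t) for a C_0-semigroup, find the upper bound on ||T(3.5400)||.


||T(3.5400)|| <= 2 * exp(0.8400 * 3.5400)
= 2 * exp(2.9736)
= 2 * 19.5622
= 39.1244

39.1244


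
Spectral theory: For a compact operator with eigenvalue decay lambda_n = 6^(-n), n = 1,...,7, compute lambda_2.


The eigenvalue formula gives lambda_2 = 1/6^2
= 1/36
= 0.0278

0.0278


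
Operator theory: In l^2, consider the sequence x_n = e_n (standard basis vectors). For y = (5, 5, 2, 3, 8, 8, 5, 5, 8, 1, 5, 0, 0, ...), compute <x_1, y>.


x_1 = e_1 is the standard basis vector with 1 in position 1.
<x_1, y> = y_1 = 5
As n -> infinity, <x_n, y> -> 0, confirming weak convergence of (x_n) to 0.

5


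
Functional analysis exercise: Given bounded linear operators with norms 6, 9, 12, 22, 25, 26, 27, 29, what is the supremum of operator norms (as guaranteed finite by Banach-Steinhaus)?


By the Uniform Boundedness Principle, the supremum of norms is finite.
sup_k ||T_k|| = max(6, 9, 12, 22, 25, 26, 27, 29) = 29

29


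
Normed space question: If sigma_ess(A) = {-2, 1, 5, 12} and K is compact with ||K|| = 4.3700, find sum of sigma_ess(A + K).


By Weyl's theorem, the essential spectrum is invariant under compact perturbations.
sigma_ess(A + K) = sigma_ess(A) = {-2, 1, 5, 12}
Sum = -2 + 1 + 5 + 12 = 16

16


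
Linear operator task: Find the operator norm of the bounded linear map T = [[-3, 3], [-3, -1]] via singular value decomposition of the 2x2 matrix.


A^T A = [[18, -6], [-6, 10]]
trace(A^T A) = 28, det(A^T A) = 144
discriminant = 28^2 - 4*144 = 208
Largest eigenvalue of A^T A = (trace + sqrt(disc))/2 = 21.2111
||T|| = sqrt(21.2111) = 4.6056

4.6056


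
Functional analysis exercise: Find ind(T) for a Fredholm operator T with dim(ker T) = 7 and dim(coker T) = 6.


The Fredholm index is defined as ind(T) = dim(ker T) - dim(coker T)
= 7 - 6
= 1

1


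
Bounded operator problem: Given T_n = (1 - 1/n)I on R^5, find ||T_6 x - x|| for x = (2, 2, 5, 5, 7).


T_6 x - x = (1 - 1/6)x - x = -x/6
||x|| = sqrt(107) = 10.3441
||T_6 x - x|| = ||x||/6 = 10.3441/6 = 1.7240

1.7240


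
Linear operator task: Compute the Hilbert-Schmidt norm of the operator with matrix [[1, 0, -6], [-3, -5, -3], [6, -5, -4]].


The Hilbert-Schmidt norm is sqrt(sum of squares of all entries).
Sum of squares = 1^2 + 0^2 + (-6)^2 + (-3)^2 + (-5)^2 + (-3)^2 + 6^2 + (-5)^2 + (-4)^2
= 1 + 0 + 36 + 9 + 25 + 9 + 36 + 25 + 16 = 157
||T||_HS = sqrt(157) = 12.5300

12.5300


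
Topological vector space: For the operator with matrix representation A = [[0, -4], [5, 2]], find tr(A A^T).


trace(A * A^T) = sum of squares of all entries
= 0^2 + (-4)^2 + 5^2 + 2^2
= 0 + 16 + 25 + 4
= 45

45


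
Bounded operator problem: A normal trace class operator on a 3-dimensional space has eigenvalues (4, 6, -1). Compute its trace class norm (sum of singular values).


For a normal operator, singular values equal |eigenvalues|.
Trace norm = sum |lambda_i| = 4 + 6 + 1
= 11

11


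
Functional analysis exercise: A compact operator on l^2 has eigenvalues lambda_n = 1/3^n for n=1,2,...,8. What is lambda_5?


The eigenvalue formula gives lambda_5 = 1/3^5
= 1/243
= 0.0041

0.0041


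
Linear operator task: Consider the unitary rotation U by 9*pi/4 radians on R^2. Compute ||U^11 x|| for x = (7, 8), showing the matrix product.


U is a rotation by theta = 9*pi/4
U^11 = rotation by 11*theta = 99*pi/4 = 3*pi/4 (mod 2*pi)
cos(3*pi/4) = -0.7071, sin(3*pi/4) = 0.7071
U^11 x = (-0.7071 * 7 - 0.7071 * 8, 0.7071 * 7 + -0.7071 * 8)
= (-10.6066, -0.7071)
||U^11 x|| = sqrt((-10.6066)^2 + (-0.7071)^2) = sqrt(113.0000) = 10.6301

10.6301


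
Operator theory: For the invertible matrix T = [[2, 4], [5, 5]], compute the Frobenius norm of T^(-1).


det(T) = 2*5 - 4*5 = -10
T^(-1) = (1/-10) * [[5, -4], [-5, 2]] = [[-0.5000, 0.4000], [0.5000, -0.2000]]
||T^(-1)||_F^2 = (-0.5000)^2 + 0.4000^2 + 0.5000^2 + (-0.2000)^2 = 0.7000
||T^(-1)||_F = sqrt(0.7000) = 0.8367

0.8367


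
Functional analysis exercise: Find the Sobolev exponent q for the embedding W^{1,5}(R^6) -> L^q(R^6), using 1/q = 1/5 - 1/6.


Using the Sobolev embedding formula: 1/q = 1/p - k/n
1/q = 1/5 - 1/6 = 1/30
q = 1/(1/30) = 30

30.0000


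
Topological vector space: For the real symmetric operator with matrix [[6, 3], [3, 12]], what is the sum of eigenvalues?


For a self-adjoint (symmetric) matrix, the eigenvalues are real.
The sum of eigenvalues equals the trace of the matrix.
trace = 6 + 12 = 18

18


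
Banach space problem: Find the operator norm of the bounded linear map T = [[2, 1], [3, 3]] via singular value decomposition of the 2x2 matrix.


A^T A = [[13, 11], [11, 10]]
trace(A^T A) = 23, det(A^T A) = 9
discriminant = 23^2 - 4*9 = 493
Largest eigenvalue of A^T A = (trace + sqrt(disc))/2 = 22.6018
||T|| = sqrt(22.6018) = 4.7541

4.7541


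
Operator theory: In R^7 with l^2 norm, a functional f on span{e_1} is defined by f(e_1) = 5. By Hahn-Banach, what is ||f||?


The norm of f is given by ||f|| = sup_{||x||=1} |f(x)|.
On span{e_1}, ||e_1|| = 1, so ||f|| = |f(e_1)| / ||e_1||
= |5| / 1 = 5.0000

5.0000


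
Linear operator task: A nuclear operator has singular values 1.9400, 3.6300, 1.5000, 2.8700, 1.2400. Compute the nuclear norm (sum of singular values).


The nuclear norm is the sum of all singular values.
||T||_1 = 1.9400 + 3.6300 + 1.5000 + 2.8700 + 1.2400
= 11.1800

11.1800


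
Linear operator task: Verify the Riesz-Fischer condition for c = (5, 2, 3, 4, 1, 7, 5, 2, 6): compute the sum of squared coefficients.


sum |c_n|^2 = 5^2 + 2^2 + 3^2 + 4^2 + 1^2 + 7^2 + 5^2 + 2^2 + 6^2
= 25 + 4 + 9 + 16 + 1 + 49 + 25 + 4 + 36
= 169

169


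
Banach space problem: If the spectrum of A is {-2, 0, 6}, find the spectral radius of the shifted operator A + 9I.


Spectrum of A + 9I = {7, 9, 15}
Spectral radius = max |lambda| over the shifted spectrum
= max(7, 9, 15) = 15

15


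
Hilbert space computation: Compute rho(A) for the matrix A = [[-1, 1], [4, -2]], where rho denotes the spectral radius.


For a 2x2 matrix, eigenvalues satisfy lambda^2 - (trace)*lambda + det = 0
trace = -1 + -2 = -3
det = -1*-2 - 1*4 = -2
discriminant = (-3)^2 - 4*(-2) = 17
spectral radius = max |eigenvalue| = 3.5616

3.5616


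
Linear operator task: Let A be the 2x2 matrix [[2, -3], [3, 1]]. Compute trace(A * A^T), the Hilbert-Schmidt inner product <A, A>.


trace(A * A^T) = sum of squares of all entries
= 2^2 + (-3)^2 + 3^2 + 1^2
= 4 + 9 + 9 + 1
= 23

23


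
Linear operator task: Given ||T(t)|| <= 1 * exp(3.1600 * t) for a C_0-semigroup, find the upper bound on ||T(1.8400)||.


||T(1.8400)|| <= 1 * exp(3.1600 * 1.8400)
= 1 * exp(5.8144)
= 1 * 335.0903
= 335.0903

335.0903


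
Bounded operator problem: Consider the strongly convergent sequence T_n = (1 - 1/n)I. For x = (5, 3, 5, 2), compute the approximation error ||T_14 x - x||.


T_14 x - x = (1 - 1/14)x - x = -x/14
||x|| = sqrt(63) = 7.9373
||T_14 x - x|| = ||x||/14 = 7.9373/14 = 0.5669

0.5669


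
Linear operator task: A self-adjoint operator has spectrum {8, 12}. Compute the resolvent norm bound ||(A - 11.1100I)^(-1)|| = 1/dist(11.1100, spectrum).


dist(11.1100, {8, 12}) = min(|11.1100 - 8|, |11.1100 - 12|)
= min(3.1100, 0.8900) = 0.8900
Resolvent bound = 1/0.8900 = 1.1236

1.1236


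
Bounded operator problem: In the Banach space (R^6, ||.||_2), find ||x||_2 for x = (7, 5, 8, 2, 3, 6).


The l^2 norm = (sum |x_i|^2)^(1/2)
Sum of 2th powers = 49 + 25 + 64 + 4 + 9 + 36 = 187
||x||_2 = (187)^(1/2) = 13.6748

13.6748


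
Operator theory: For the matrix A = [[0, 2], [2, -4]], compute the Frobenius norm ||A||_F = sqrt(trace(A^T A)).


||A||_F^2 = sum a_ij^2
= 0^2 + 2^2 + 2^2 + (-4)^2
= 0 + 4 + 4 + 16 = 24
||A||_F = sqrt(24) = 4.8990

4.8990


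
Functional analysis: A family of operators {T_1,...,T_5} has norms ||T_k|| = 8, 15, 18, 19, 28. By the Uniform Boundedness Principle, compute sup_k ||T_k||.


By the Uniform Boundedness Principle, the supremum of norms is finite.
sup_k ||T_k|| = max(8, 15, 18, 19, 28) = 28

28


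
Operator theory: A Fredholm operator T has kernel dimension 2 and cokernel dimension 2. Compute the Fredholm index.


The Fredholm index is defined as ind(T) = dim(ker T) - dim(coker T)
= 2 - 2
= 0

0


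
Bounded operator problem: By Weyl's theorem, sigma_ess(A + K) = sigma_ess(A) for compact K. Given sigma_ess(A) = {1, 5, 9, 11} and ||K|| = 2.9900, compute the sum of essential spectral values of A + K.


By Weyl's theorem, the essential spectrum is invariant under compact perturbations.
sigma_ess(A + K) = sigma_ess(A) = {1, 5, 9, 11}
Sum = 1 + 5 + 9 + 11 = 26

26


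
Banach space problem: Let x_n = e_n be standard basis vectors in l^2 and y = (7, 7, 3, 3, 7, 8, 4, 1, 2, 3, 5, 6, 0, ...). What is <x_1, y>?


x_1 = e_1 is the standard basis vector with 1 in position 1.
<x_1, y> = y_1 = 7
As n -> infinity, <x_n, y> -> 0, confirming weak convergence of (x_n) to 0.

7


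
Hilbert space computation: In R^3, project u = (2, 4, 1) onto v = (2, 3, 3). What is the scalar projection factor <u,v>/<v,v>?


Computing <u,v> = 2*2 + 4*3 + 1*3 = 19
Computing <v,v> = 2^2 + 3^2 + 3^2 = 22
Projection coefficient = 19/22 = 0.8636

0.8636


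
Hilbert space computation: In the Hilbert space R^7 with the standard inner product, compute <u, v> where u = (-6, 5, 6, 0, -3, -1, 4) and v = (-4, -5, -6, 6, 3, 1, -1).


Computing the standard inner product <u, v> = sum u_i * v_i
= -6*-4 + 5*-5 + 6*-6 + 0*6 + -3*3 + -1*1 + 4*-1
= 24 + -25 + -36 + 0 + -9 + -1 + -4
= -51

-51


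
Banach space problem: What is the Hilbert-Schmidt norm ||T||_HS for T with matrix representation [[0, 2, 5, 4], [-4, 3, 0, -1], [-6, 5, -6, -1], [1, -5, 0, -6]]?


The Hilbert-Schmidt norm is sqrt(sum of squares of all entries).
Sum of squares = 0^2 + 2^2 + 5^2 + 4^2 + (-4)^2 + 3^2 + 0^2 + (-1)^2 + (-6)^2 + 5^2 + (-6)^2 + (-1)^2 + 1^2 + (-5)^2 + 0^2 + (-6)^2
= 0 + 4 + 25 + 16 + 16 + 9 + 0 + 1 + 36 + 25 + 36 + 1 + 1 + 25 + 0 + 36 = 231
||T||_HS = sqrt(231) = 15.1987

15.1987


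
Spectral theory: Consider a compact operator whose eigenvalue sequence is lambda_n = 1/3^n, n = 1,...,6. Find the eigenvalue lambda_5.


The eigenvalue formula gives lambda_5 = 1/3^5
= 1/243
= 0.0041

0.0041


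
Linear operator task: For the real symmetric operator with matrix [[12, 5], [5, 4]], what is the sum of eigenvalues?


For a self-adjoint (symmetric) matrix, the eigenvalues are real.
The sum of eigenvalues equals the trace of the matrix.
trace = 12 + 4 = 16

16


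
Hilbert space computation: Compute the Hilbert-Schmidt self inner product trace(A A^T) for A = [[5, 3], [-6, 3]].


trace(A * A^T) = sum of squares of all entries
= 5^2 + 3^2 + (-6)^2 + 3^2
= 25 + 9 + 36 + 9
= 79

79


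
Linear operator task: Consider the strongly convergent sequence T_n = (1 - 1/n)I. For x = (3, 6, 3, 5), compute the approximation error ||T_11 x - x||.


T_11 x - x = (1 - 1/11)x - x = -x/11
||x|| = sqrt(79) = 8.8882
||T_11 x - x|| = ||x||/11 = 8.8882/11 = 0.8080

0.8080


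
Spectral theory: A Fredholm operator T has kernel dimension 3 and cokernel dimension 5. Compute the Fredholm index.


The Fredholm index is defined as ind(T) = dim(ker T) - dim(coker T)
= 3 - 5
= -2

-2


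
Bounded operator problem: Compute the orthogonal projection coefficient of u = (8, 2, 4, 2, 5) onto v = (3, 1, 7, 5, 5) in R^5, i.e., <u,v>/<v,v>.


Computing <u,v> = 8*3 + 2*1 + 4*7 + 2*5 + 5*5 = 89
Computing <v,v> = 3^2 + 1^2 + 7^2 + 5^2 + 5^2 = 109
Projection coefficient = 89/109 = 0.8165

0.8165


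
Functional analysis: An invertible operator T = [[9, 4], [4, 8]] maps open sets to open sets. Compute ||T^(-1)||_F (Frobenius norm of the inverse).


det(T) = 9*8 - 4*4 = 56
T^(-1) = (1/56) * [[8, -4], [-4, 9]] = [[0.1429, -0.0714], [-0.0714, 0.1607]]
||T^(-1)||_F^2 = 0.1429^2 + (-0.0714)^2 + (-0.0714)^2 + 0.1607^2 = 0.0564
||T^(-1)||_F = sqrt(0.0564) = 0.2376

0.2376


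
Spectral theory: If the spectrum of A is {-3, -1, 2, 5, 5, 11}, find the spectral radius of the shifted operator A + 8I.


Spectrum of A + 8I = {5, 7, 10, 13, 13, 19}
Spectral radius = max |lambda| over the shifted spectrum
= max(5, 7, 10, 13, 13, 19) = 19

19


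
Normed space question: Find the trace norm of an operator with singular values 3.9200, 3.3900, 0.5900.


The nuclear norm is the sum of all singular values.
||T||_1 = 3.9200 + 3.3900 + 0.5900
= 7.9000

7.9000


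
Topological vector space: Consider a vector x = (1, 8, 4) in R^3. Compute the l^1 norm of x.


The l^1 norm equals the sum of absolute values of all components.
||x||_1 = 1 + 8 + 4
= 13

13.0000


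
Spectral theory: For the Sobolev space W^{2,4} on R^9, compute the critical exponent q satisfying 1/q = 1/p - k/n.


Using the Sobolev embedding formula: 1/q = 1/p - k/n
1/q = 1/4 - 2/9 = 1/36
q = 1/(1/36) = 36

36.0000


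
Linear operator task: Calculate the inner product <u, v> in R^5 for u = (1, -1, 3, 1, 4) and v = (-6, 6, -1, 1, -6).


Computing the standard inner product <u, v> = sum u_i * v_i
= 1*-6 + -1*6 + 3*-1 + 1*1 + 4*-6
= -6 + -6 + -3 + 1 + -24
= -38

-38


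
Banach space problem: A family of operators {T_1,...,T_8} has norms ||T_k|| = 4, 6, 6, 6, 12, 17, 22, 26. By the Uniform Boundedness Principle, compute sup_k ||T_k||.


By the Uniform Boundedness Principle, the supremum of norms is finite.
sup_k ||T_k|| = max(4, 6, 6, 6, 12, 17, 22, 26) = 26

26


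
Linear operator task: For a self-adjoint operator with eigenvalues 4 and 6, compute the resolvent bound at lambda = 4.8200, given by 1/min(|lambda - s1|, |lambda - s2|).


dist(4.8200, {4, 6}) = min(|4.8200 - 4|, |4.8200 - 6|)
= min(0.8200, 1.1800) = 0.8200
Resolvent bound = 1/0.8200 = 1.2195

1.2195


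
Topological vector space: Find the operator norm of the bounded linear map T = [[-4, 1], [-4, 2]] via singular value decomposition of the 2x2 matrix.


A^T A = [[32, -12], [-12, 5]]
trace(A^T A) = 37, det(A^T A) = 16
discriminant = 37^2 - 4*16 = 1305
Largest eigenvalue of A^T A = (trace + sqrt(disc))/2 = 36.5624
||T|| = sqrt(36.5624) = 6.0467

6.0467


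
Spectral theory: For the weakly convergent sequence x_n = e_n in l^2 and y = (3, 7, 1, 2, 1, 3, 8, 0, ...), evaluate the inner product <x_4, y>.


x_4 = e_4 is the standard basis vector with 1 in position 4.
<x_4, y> = y_4 = 2
As n -> infinity, <x_n, y> -> 0, confirming weak convergence of (x_n) to 0.

2


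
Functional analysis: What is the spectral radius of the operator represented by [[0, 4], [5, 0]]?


For a 2x2 matrix, eigenvalues satisfy lambda^2 - (trace)*lambda + det = 0
trace = 0 + 0 = 0
det = 0*0 - 4*5 = -20
discriminant = 0^2 - 4*(-20) = 80
spectral radius = max |eigenvalue| = 4.4721

4.4721


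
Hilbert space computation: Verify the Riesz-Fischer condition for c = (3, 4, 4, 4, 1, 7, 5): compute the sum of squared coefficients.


sum |c_n|^2 = 3^2 + 4^2 + 4^2 + 4^2 + 1^2 + 7^2 + 5^2
= 9 + 16 + 16 + 16 + 1 + 49 + 25
= 132

132


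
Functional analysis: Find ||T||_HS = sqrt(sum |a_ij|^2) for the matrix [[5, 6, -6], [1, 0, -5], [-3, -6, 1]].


The Hilbert-Schmidt norm is sqrt(sum of squares of all entries).
Sum of squares = 5^2 + 6^2 + (-6)^2 + 1^2 + 0^2 + (-5)^2 + (-3)^2 + (-6)^2 + 1^2
= 25 + 36 + 36 + 1 + 0 + 25 + 9 + 36 + 1 = 169
||T||_HS = sqrt(169) = 13.0000

13.0000


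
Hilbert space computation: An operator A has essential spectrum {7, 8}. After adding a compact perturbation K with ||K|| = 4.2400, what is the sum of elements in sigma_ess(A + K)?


By Weyl's theorem, the essential spectrum is invariant under compact perturbations.
sigma_ess(A + K) = sigma_ess(A) = {7, 8}
Sum = 7 + 8 = 15

15


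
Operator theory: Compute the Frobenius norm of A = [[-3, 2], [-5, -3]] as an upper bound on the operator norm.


||A||_F^2 = sum a_ij^2
= (-3)^2 + 2^2 + (-5)^2 + (-3)^2
= 9 + 4 + 25 + 9 = 47
||A||_F = sqrt(47) = 6.8557

6.8557


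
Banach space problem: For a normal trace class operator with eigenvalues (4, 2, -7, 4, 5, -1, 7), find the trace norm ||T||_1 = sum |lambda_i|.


For a normal operator, singular values equal |eigenvalues|.
Trace norm = sum |lambda_i| = 4 + 2 + 7 + 4 + 5 + 1 + 7
= 30

30


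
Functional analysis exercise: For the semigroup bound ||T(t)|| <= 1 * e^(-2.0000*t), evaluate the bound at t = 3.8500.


||T(3.8500)|| <= 1 * exp(-2.0000 * 3.8500)
= 1 * exp(-7.7000)
= 1 * 4.5283e-04
= 4.5283e-04

4.5283e-04


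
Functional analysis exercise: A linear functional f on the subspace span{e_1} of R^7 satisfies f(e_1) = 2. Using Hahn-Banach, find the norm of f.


The norm of f is given by ||f|| = sup_{||x||=1} |f(x)|.
On span{e_1}, ||e_1|| = 1, so ||f|| = |f(e_1)| / ||e_1||
= |2| / 1 = 2.0000

2.0000


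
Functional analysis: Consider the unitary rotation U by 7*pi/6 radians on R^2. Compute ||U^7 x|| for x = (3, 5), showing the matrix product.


U is a rotation by theta = 7*pi/6
U^7 = rotation by 7*theta = 49*pi/6 = 1*pi/6 (mod 2*pi)
cos(1*pi/6) = 0.8660, sin(1*pi/6) = 0.5000
U^7 x = (0.8660 * 3 - 0.5000 * 5, 0.5000 * 3 + 0.8660 * 5)
= (0.0981, 5.8301)
||U^7 x|| = sqrt(0.0981^2 + 5.8301^2) = sqrt(34.0000) = 5.8310

5.8310


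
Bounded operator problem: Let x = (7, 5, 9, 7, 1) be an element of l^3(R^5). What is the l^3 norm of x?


The l^3 norm = (sum |x_i|^3)^(1/3)
Sum of 3th powers = 343 + 125 + 729 + 343 + 1 = 1541
||x||_3 = (1541)^(1/3) = 11.5505

11.5505


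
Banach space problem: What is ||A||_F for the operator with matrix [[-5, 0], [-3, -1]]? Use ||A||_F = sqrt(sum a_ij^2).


||A||_F^2 = sum a_ij^2
= (-5)^2 + 0^2 + (-3)^2 + (-1)^2
= 25 + 0 + 9 + 1 = 35
||A||_F = sqrt(35) = 5.9161

5.9161


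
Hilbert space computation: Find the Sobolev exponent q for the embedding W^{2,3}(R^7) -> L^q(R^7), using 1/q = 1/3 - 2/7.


Using the Sobolev embedding formula: 1/q = 1/p - k/n
1/q = 1/3 - 2/7 = 1/21
q = 1/(1/21) = 21

21.0000


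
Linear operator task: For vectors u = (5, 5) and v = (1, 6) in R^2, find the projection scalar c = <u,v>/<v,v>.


Computing <u,v> = 5*1 + 5*6 = 35
Computing <v,v> = 1^2 + 6^2 = 37
Projection coefficient = 35/37 = 0.9459

0.9459


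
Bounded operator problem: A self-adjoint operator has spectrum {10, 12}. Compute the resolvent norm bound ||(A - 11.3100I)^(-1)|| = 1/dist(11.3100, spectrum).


dist(11.3100, {10, 12}) = min(|11.3100 - 10|, |11.3100 - 12|)
= min(1.3100, 0.6900) = 0.6900
Resolvent bound = 1/0.6900 = 1.4493

1.4493


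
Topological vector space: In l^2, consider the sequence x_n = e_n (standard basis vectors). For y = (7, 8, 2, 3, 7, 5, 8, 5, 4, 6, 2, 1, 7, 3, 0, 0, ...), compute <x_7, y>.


x_7 = e_7 is the standard basis vector with 1 in position 7.
<x_7, y> = y_7 = 8
As n -> infinity, <x_n, y> -> 0, confirming weak convergence of (x_n) to 0.

8


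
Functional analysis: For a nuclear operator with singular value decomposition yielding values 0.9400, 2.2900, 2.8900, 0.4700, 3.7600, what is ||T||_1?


The nuclear norm is the sum of all singular values.
||T||_1 = 0.9400 + 2.2900 + 2.8900 + 0.4700 + 3.7600
= 10.3500

10.3500
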